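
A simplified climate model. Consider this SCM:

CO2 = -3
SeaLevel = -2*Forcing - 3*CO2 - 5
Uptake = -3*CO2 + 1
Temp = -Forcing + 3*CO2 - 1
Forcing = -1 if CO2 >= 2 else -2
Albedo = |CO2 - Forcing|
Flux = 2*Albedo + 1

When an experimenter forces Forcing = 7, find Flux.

21

Under do(Forcing=7), the mechanism Forcing = -1 if CO2 >= 2 else -2 is discarded; Forcing is fixed at 7.
Albedo = |CO2 - Forcing|  [with CO2=-3, Forcing=7]  = 10
Flux = 2*Albedo + 1  [with Albedo=10]  = 21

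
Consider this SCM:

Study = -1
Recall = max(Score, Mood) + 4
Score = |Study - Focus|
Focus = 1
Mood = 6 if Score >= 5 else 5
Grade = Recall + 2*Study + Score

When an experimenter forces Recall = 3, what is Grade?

The intervention breaks the incoming arrows to Recall: Recall = max(Score, Mood) + 4 no longer applies, and Recall = 3.
Score = |Study - Focus|  [with Study=-1, Focus=1]  = 2
Grade = Recall + 2*Study + Score  [with Recall=3, Study=-1, Score=2]  = 3

3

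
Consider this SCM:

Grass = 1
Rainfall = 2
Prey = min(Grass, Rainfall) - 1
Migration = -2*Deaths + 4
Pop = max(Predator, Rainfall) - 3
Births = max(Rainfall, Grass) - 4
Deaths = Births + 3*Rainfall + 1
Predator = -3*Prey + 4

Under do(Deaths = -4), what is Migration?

Intervening sets Deaths = -4 and removes its equation (Deaths = Births + 3*Rainfall + 1).
Migration = -2*Deaths + 4  [with Deaths=-4]  = 12

12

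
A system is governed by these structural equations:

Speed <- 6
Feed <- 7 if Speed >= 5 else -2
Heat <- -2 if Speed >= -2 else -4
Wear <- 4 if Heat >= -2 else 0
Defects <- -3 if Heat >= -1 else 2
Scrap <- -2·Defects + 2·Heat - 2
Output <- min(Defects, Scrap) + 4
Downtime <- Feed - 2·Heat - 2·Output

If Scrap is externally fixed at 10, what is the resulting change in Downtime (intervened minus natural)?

-24

Intervening sets Scrap = 10 and removes its equation (Scrap <- -2·Defects + 2·Heat - 2).
Feed = 7 if Speed >= 5 else -2  [with Speed=6]  = 7
Heat = -2 if Speed >= -2 else -4  [with Speed=6]  = -2
Defects = -3 if Heat >= -1 else 2  [with Heat=-2]  = 2
Output = min(Defects, Scrap) + 4  [with Defects=2, Scrap=10]  = 6
Downtime = Feed - 2·Heat - 2·Output  [with Feed=7, Heat=-2, Output=6]  = -1
Without intervention: Feed = 7 if Speed >= 5 else -2  [with Speed=6]  = 7; Heat = -2 if Speed >= -2 else -4  [with Speed=6]  = -2; Defects = -3 if Heat >= -1 else 2  [with Heat=-2]  = 2; Scrap = -2·Defects + 2·Heat - 2  [with Defects=2, Heat=-2]  = -10; Output = min(Defects, Scrap) + 4  [with Defects=2, Scrap=-10]  = -6; Downtime = Feed - 2·Heat - 2·Output  [with Feed=7, Heat=-2, Output=-6]  = 23.
Change = -1 − 23 = -24.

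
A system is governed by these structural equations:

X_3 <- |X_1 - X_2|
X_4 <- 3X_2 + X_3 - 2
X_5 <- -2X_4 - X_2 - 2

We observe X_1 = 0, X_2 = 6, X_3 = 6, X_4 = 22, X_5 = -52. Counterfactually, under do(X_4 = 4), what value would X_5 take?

Intervening sets X_4 = 4 and removes its equation (X_4 <- 3X_2 + X_3 - 2).
X_5 = -2X_4 - X_2 - 2  [with X_4=4, X_2=6]  = -16

-16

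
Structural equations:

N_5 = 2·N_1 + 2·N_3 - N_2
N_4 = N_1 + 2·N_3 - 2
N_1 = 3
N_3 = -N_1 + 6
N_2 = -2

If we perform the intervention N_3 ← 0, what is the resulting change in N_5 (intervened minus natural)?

-6

do(N_3=0) replaces the equation N_3 = -N_1 + 6 with the constant N_3 = 0.
N_5 = 2·N_1 + 2·N_3 - N_2  [with N_1=3, N_3=0, N_2=-2]  = 8
Without intervention: N_3 = -N_1 + 6  [with N_1=3]  = 3; N_5 = 2·N_1 + 2·N_3 - N_2  [with N_1=3, N_3=3, N_2=-2]  = 14.
Change = 8 − 14 = -6.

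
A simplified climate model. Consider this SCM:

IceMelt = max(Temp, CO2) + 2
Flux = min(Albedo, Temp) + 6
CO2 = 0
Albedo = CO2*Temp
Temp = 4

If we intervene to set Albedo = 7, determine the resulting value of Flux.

Intervening sets Albedo = 7 and removes its equation (Albedo = CO2*Temp).
Flux = min(Albedo, Temp) + 6  [with Albedo=7, Temp=4]  = 10

10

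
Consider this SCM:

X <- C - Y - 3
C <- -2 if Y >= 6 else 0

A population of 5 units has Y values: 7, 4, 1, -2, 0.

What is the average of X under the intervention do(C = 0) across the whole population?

Under do(C=0), C's equation is replaced by C=0 for every unit. Per-unit X: -10, -7, -4, -1, -3. Mean = -5.

-5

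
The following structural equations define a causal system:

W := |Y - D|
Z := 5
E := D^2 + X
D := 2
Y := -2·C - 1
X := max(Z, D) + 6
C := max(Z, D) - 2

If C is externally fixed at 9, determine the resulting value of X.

11

do(C=9) replaces the equation C := max(Z, D) - 2 with the constant C = 9.
X is not downstream of the intervention, so its value is determined by the original equations.
X = max(Z, D) + 6  [with Z=5, D=2]  = 11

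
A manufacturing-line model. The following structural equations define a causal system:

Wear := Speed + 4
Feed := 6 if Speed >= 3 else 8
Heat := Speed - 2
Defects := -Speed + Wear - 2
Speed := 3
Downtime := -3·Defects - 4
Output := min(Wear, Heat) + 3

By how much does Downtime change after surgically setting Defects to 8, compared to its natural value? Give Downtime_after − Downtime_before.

Under do(Defects=8), the mechanism Defects := -Speed + Wear - 2 is discarded; Defects is fixed at 8.
Downtime = -3·Defects - 4  [with Defects=8]  = -28
Without intervention: Wear = Speed + 4  [with Speed=3]  = 7; Defects = -Speed + Wear - 2  [with Speed=3, Wear=7]  = 2; Downtime = -3·Defects - 4  [with Defects=2]  = -10.
Change = -28 − (-10) = -18.

-18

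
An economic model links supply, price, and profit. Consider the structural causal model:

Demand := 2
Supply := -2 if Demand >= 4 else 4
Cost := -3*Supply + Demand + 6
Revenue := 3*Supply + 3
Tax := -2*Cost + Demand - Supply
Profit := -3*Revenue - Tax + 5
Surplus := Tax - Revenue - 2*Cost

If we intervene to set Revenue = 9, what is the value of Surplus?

5

The intervention breaks the incoming arrows to Revenue: Revenue := 3*Supply + 3 no longer applies, and Revenue = 9.
Supply = -2 if Demand >= 4 else 4  [with Demand=2]  = 4
Cost = -3*Supply + Demand + 6  [with Supply=4, Demand=2]  = -4
Tax = -2*Cost + Demand - Supply  [with Cost=-4, Demand=2, Supply=4]  = 6
Surplus = Tax - Revenue - 2*Cost  [with Tax=6, Revenue=9, Cost=-4]  = 5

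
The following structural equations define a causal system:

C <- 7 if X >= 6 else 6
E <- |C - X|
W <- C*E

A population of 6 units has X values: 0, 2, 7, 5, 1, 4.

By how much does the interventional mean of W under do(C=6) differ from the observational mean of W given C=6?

Every unit gets C=6 under the intervention. W values become 36, 24, 6, 6, 30, 12; E[W|do(C=6)] = 19.
Observing C=6 restricts to units where C's equation naturally yields 6: X ∈ {0, 2, 5, 1, 4}. In that subpopulation W = 36, 24, 6, 30, 12, mean 21.6.
Difference = 19 − 21.6 = -2.6.

-2.6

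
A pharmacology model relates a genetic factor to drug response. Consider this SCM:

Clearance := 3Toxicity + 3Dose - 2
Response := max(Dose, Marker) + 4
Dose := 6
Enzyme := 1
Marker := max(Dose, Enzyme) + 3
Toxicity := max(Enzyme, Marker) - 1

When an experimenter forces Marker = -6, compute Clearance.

16

The intervention breaks the incoming arrows to Marker: Marker := max(Dose, Enzyme) + 3 no longer applies, and Marker = -6.
Toxicity = max(Enzyme, Marker) - 1  [with Enzyme=1, Marker=-6]  = 0
Clearance = 3Toxicity + 3Dose - 2  [with Toxicity=0, Dose=6]  = 16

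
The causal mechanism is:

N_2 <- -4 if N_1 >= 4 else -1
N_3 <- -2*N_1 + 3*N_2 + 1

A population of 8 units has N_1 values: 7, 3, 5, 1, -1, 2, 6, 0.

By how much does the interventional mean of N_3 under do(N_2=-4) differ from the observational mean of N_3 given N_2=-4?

Every unit gets N_2=-4 under the intervention. N_3 values become -25, -17, -21, -13, -9, -15, -23, -11; E[N_3|do(N_2=-4)] = -16.75.
Observing N_2=-4 restricts to units where N_2's equation naturally yields -4: N_1 ∈ {7, 5, 6}. In that subpopulation N_3 = -25, -21, -23, mean -23.
Difference = -16.75 − (-23) = 6.25.

6.25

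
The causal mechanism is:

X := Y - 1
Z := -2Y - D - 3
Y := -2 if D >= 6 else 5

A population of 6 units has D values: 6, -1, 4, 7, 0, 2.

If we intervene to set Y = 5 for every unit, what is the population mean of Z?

-16

do(Y=5) breaks Y's dependence on D. With Y=5 fixed, Z across the units is -19, -12, -17, -20, -13, -15, mean -16.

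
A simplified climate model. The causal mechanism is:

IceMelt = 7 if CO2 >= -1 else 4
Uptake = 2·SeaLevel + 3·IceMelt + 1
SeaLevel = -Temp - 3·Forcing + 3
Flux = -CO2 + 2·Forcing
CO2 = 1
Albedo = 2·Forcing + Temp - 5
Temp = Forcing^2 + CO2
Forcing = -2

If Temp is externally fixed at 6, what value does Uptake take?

28

The intervention breaks the incoming arrows to Temp: Temp = Forcing^2 + CO2 no longer applies, and Temp = 6.
IceMelt = 7 if CO2 >= -1 else 4  [with CO2=1]  = 7
SeaLevel = -Temp - 3·Forcing + 3  [with Temp=6, Forcing=-2]  = 3
Uptake = 2·SeaLevel + 3·IceMelt + 1  [with SeaLevel=3, IceMelt=7]  = 28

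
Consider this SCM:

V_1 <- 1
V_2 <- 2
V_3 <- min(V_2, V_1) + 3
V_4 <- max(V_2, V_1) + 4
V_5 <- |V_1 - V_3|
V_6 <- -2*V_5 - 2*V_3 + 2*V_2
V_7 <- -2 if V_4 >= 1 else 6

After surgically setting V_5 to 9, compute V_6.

The intervention breaks the incoming arrows to V_5: V_5 <- |V_1 - V_3| no longer applies, and V_5 = 9.
V_3 = min(V_2, V_1) + 3  [with V_2=2, V_1=1]  = 4
V_6 = -2*V_5 - 2*V_3 + 2*V_2  [with V_5=9, V_3=4, V_2=2]  = -22

-22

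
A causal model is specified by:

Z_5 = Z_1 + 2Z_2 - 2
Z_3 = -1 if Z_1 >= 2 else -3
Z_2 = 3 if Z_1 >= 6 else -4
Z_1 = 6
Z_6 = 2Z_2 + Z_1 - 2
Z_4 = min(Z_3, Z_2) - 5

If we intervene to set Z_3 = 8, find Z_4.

-2

The intervention breaks the incoming arrows to Z_3: Z_3 = -1 if Z_1 >= 2 else -3 no longer applies, and Z_3 = 8.
Z_2 = 3 if Z_1 >= 6 else -4  [with Z_1=6]  = 3
Z_4 = min(Z_3, Z_2) - 5  [with Z_3=8, Z_2=3]  = -2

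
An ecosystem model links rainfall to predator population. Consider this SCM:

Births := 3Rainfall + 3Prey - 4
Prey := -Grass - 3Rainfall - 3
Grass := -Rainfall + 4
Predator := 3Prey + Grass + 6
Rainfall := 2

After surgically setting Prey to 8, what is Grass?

2

Under do(Prey=8), the mechanism Prey := -Grass - 3Rainfall - 3 is discarded; Prey is fixed at 8.
Since Grass is not a descendant of the intervened variable, it is unaffected.
Grass = -Rainfall + 4  [with Rainfall=2]  = 2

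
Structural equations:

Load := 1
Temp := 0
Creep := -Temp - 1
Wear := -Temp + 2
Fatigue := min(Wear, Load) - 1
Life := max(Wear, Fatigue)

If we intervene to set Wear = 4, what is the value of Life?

4

Under do(Wear=4), the mechanism Wear := -Temp + 2 is discarded; Wear is fixed at 4.
Fatigue = min(Wear, Load) - 1  [with Wear=4, Load=1]  = 0
Life = max(Wear, Fatigue)  [with Wear=4, Fatigue=0]  = 4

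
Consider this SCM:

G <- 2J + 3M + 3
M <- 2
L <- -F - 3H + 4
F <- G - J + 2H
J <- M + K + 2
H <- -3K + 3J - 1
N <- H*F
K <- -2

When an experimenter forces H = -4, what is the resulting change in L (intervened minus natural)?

75

do(H=-4) replaces the equation H <- -3K + 3J - 1 with the constant H = -4.
J = M + K + 2  [with M=2, K=-2]  = 2
G = 2J + 3M + 3  [with J=2, M=2]  = 13
F = G - J + 2H  [with G=13, J=2, H=-4]  = 3
L = -F - 3H + 4  [with F=3, H=-4]  = 13
Without intervention: J = M + K + 2  [with M=2, K=-2]  = 2; G = 2J + 3M + 3  [with J=2, M=2]  = 13; H = -3K + 3J - 1  [with K=-2, J=2]  = 11; F = G - J + 2H  [with G=13, J=2, H=11]  = 33; L = -F - 3H + 4  [with F=33, H=11]  = -62.
Change = 13 − (-62) = 75.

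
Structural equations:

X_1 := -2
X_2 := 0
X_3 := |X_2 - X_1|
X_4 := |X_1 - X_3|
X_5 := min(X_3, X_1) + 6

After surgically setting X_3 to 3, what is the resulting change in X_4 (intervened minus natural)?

1

The intervention breaks the incoming arrows to X_3: X_3 := |X_2 - X_1| no longer applies, and X_3 = 3.
X_4 = |X_1 - X_3|  [with X_1=-2, X_3=3]  = 5
Without intervention: X_3 = |X_2 - X_1|  [with X_2=0, X_1=-2]  = 2; X_4 = |X_1 - X_3|  [with X_1=-2, X_3=2]  = 4.
Change = 5 − 4 = 1.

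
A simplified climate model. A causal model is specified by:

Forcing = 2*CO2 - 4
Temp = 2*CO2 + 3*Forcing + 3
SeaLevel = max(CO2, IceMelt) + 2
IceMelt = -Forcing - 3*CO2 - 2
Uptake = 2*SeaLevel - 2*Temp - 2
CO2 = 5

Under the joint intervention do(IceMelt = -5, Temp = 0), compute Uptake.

The joint intervention fixes IceMelt = -5, Temp = 0, removing each variable's own equation.
SeaLevel = max(CO2, IceMelt) + 2  [with CO2=5, IceMelt=-5]  = 7
Uptake = 2*SeaLevel - 2*Temp - 2  [with SeaLevel=7, Temp=0]  = 12

12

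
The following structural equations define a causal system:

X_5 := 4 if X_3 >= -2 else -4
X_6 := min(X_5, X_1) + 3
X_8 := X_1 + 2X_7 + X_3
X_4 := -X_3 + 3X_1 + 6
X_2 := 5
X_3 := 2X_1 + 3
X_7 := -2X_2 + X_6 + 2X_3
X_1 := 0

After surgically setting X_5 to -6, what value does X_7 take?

-7

Under do(X_5=-6), the mechanism X_5 := 4 if X_3 >= -2 else -4 is discarded; X_5 is fixed at -6.
X_3 = 2X_1 + 3  [with X_1=0]  = 3
X_6 = min(X_5, X_1) + 3  [with X_5=-6, X_1=0]  = -3
X_7 = -2X_2 + X_6 + 2X_3  [with X_2=5, X_6=-3, X_3=3]  = -7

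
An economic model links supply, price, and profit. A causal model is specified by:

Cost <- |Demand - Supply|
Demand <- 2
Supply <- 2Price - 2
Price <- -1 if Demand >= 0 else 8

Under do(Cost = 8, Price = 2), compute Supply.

2

Setting Cost = 8, Price = 2 by intervention discards those variables' equations.
Supply = 2Price - 2  [with Price=2]  = 2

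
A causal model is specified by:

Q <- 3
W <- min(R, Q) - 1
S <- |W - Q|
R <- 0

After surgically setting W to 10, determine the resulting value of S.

The intervention breaks the incoming arrows to W: W <- min(R, Q) - 1 no longer applies, and W = 10.
S = |W - Q|  [with W=10, Q=3]  = 7

7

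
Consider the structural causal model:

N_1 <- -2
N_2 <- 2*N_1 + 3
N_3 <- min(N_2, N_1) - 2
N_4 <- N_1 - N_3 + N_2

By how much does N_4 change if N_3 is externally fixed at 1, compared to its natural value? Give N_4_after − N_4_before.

The intervention breaks the incoming arrows to N_3: N_3 <- min(N_2, N_1) - 2 no longer applies, and N_3 = 1.
N_2 = 2*N_1 + 3  [with N_1=-2]  = -1
N_4 = N_1 - N_3 + N_2  [with N_1=-2, N_3=1, N_2=-1]  = -4
Without intervention: N_2 = 2*N_1 + 3  [with N_1=-2]  = -1; N_3 = min(N_2, N_1) - 2  [with N_2=-1, N_1=-2]  = -4; N_4 = N_1 - N_3 + N_2  [with N_1=-2, N_3=-4, N_2=-1]  = 1.
Change = -4 − 1 = -5.

-5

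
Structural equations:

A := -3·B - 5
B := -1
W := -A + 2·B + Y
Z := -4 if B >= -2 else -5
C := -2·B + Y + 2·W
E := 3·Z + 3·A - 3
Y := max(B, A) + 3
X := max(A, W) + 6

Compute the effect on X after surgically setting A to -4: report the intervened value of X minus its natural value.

2

do(A=-4) replaces the equation A := -3·B - 5 with the constant A = -4.
Y = max(B, A) + 3  [with B=-1, A=-4]  = 2
W = -A + 2·B + Y  [with A=-4, B=-1, Y=2]  = 4
X = max(A, W) + 6  [with A=-4, W=4]  = 10
Without intervention: A = -3·B - 5  [with B=-1]  = -2; Y = max(B, A) + 3  [with B=-1, A=-2]  = 2; W = -A + 2·B + Y  [with A=-2, B=-1, Y=2]  = 2; X = max(A, W) + 6  [with A=-2, W=2]  = 8.
Change = 10 − 8 = 2.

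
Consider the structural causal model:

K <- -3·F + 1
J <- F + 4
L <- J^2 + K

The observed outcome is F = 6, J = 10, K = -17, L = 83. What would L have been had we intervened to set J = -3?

-8

Under do(J=-3), the mechanism J <- F + 4 is discarded; J is fixed at -3.
K = -3·F + 1  [with F=6]  = -17
L = J^2 + K  [with J=-3, K=-17]  = -8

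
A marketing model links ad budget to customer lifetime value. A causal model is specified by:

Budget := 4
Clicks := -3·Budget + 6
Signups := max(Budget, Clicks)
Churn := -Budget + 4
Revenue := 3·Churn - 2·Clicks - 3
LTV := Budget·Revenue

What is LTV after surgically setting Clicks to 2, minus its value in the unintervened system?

-64

Under do(Clicks=2), the mechanism Clicks := -3·Budget + 6 is discarded; Clicks is fixed at 2.
Churn = -Budget + 4  [with Budget=4]  = 0
Revenue = 3·Churn - 2·Clicks - 3  [with Churn=0, Clicks=2]  = -7
LTV = Budget·Revenue  [with Budget=4, Revenue=-7]  = -28
Without intervention: Clicks = -3·Budget + 6  [with Budget=4]  = -6; Churn = -Budget + 4  [with Budget=4]  = 0; Revenue = 3·Churn - 2·Clicks - 3  [with Churn=0, Clicks=-6]  = 9; LTV = Budget·Revenue  [with Budget=4, Revenue=9]  = 36.
Change = -28 − 36 = -64.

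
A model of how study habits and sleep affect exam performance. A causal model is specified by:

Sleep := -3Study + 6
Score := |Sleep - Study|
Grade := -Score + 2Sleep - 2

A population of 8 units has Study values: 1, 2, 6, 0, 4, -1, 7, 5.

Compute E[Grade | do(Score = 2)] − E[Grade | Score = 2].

do(Score=2) breaks Score's dependence on Study. With Score=2 fixed, Grade across the units is 2, -4, -28, 8, -16, 14, -34, -22, mean -10.
Conditioning on Score=2 selects the 2 unit(s) with Study ∈ {1, 2}. Their Grade values: 2, -4. Mean = -1.
Difference = -10 − (-1) = -9.

-9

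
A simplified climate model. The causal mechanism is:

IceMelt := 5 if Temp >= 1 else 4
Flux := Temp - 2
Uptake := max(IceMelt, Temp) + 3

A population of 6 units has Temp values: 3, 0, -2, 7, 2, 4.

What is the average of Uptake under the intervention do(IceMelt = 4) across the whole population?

7.5

The intervention sets IceMelt=4 in all 6 units regardless of Temp. Recomputing Uptake per unit gives 7, 7, 7, 10, 7, 7; average 7.5.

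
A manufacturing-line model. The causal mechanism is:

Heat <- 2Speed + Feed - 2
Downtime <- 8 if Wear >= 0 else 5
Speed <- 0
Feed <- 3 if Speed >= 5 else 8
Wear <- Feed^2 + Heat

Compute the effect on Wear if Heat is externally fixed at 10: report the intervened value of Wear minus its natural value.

The intervention breaks the incoming arrows to Heat: Heat <- 2Speed + Feed - 2 no longer applies, and Heat = 10.
Feed = 3 if Speed >= 5 else 8  [with Speed=0]  = 8
Wear = Feed^2 + Heat  [with Feed=8, Heat=10]  = 74
Without intervention: Feed = 3 if Speed >= 5 else 8  [with Speed=0]  = 8; Heat = 2Speed + Feed - 2  [with Speed=0, Feed=8]  = 6; Wear = Feed^2 + Heat  [with Feed=8, Heat=6]  = 70.
Change = 74 − 70 = 4.

4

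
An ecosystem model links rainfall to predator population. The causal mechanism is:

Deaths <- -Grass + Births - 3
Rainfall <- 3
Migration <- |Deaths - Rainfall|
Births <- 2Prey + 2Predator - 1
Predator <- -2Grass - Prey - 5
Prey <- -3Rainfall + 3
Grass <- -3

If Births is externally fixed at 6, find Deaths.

6

The intervention breaks the incoming arrows to Births: Births <- 2Prey + 2Predator - 1 no longer applies, and Births = 6.
Deaths = -Grass + Births - 3  [with Grass=-3, Births=6]  = 6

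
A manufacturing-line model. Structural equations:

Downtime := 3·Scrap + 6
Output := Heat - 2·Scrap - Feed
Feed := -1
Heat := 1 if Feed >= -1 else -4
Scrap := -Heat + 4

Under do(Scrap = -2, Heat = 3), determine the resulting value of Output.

8

The joint intervention fixes Scrap = -2, Heat = 3, removing each variable's own equation.
Output = Heat - 2·Scrap - Feed  [with Heat=3, Scrap=-2, Feed=-1]  = 8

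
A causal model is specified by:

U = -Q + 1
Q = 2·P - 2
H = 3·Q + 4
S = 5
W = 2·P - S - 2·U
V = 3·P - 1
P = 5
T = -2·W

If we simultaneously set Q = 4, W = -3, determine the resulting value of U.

-3

The joint intervention fixes Q = 4, W = -3, removing each variable's own equation.
U = -Q + 1  [with Q=4]  = -3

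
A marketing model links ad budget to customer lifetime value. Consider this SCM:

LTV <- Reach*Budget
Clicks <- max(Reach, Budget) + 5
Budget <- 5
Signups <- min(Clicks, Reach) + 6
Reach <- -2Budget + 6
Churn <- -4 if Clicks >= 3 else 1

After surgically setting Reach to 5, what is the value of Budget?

5

Under do(Reach=5), the mechanism Reach <- -2Budget + 6 is discarded; Reach is fixed at 5.
Budget is not downstream of the intervention, so its value is determined by the original equations.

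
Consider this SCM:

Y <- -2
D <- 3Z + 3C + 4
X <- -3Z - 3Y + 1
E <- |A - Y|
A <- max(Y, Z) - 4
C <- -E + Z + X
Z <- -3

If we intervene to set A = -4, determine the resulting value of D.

The intervention breaks the incoming arrows to A: A <- max(Y, Z) - 4 no longer applies, and A = -4.
X = -3Z - 3Y + 1  [with Z=-3, Y=-2]  = 16
E = |A - Y|  [with A=-4, Y=-2]  = 2
C = -E + Z + X  [with E=2, Z=-3, X=16]  = 11
D = 3Z + 3C + 4  [with Z=-3, C=11]  = 28

28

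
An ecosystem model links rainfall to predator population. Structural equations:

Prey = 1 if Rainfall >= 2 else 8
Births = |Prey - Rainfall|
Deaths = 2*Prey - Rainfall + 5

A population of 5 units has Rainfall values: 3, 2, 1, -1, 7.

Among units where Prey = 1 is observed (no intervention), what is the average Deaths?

E[Deaths|Prey=1] averages over only the 3 units with Prey=1 (Rainfall = 3, 2, 7): Deaths = 4, 5, 0, mean 3.

3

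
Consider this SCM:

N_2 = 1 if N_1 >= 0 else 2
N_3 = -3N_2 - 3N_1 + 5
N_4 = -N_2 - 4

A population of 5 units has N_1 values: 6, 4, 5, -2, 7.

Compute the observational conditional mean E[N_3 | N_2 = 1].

-14.5

E[N_3|N_2=1] averages over only the 4 units with N_2=1 (N_1 = 6, 4, 5, 7): N_3 = -16, -10, -13, -19, mean -14.5.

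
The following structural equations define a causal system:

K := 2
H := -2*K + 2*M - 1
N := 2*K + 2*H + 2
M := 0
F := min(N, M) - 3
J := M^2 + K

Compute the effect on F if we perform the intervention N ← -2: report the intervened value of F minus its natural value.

The intervention breaks the incoming arrows to N: N := 2*K + 2*H + 2 no longer applies, and N = -2.
F = min(N, M) - 3  [with N=-2, M=0]  = -5
Without intervention: H = -2*K + 2*M - 1  [with K=2, M=0]  = -5; N = 2*K + 2*H + 2  [with K=2, H=-5]  = -4; F = min(N, M) - 3  [with N=-4, M=0]  = -7.
Change = -5 − (-7) = 2.

2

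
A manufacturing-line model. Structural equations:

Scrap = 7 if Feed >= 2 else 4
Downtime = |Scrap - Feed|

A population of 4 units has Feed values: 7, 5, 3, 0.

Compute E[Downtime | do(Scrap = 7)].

3.25

do(Scrap=7) breaks Scrap's dependence on Feed. With Scrap=7 fixed, Downtime across the units is 0, 2, 4, 7, mean 3.25.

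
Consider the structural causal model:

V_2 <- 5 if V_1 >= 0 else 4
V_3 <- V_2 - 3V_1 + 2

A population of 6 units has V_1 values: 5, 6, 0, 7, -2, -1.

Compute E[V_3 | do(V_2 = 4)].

Under do(V_2=4), V_2's equation is replaced by V_2=4 for every unit. Per-unit V_3: -9, -12, 6, -15, 12, 9. Mean = -1.5.

-1.5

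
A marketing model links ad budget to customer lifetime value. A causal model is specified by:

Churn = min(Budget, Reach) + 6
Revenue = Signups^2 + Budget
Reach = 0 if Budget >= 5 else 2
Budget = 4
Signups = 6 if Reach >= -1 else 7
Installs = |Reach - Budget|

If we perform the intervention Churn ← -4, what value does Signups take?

The intervention breaks the incoming arrows to Churn: Churn = min(Budget, Reach) + 6 no longer applies, and Churn = -4.
Since Signups is not a descendant of the intervened variable, it is unaffected.
Reach = 0 if Budget >= 5 else 2  [with Budget=4]  = 2
Signups = 6 if Reach >= -1 else 7  [with Reach=2]  = 6

6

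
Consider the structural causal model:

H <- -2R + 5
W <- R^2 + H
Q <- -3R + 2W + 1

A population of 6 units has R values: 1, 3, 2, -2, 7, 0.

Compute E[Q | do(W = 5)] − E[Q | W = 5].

-2.5

Under do(W=5), W's equation is replaced by W=5 for every unit. Per-unit Q: 8, 2, 5, 17, -10, 11. Mean = 5.5.
Observing W=5 restricts to units where W's equation naturally yields 5: R ∈ {2, 0}. In that subpopulation Q = 5, 11, mean 8.
Difference = 5.5 − 8 = -2.5.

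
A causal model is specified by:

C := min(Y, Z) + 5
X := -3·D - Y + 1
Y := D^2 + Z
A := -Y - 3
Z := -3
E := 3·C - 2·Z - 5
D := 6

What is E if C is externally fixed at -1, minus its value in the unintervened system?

-9

Under do(C=-1), the mechanism C := min(Y, Z) + 5 is discarded; C is fixed at -1.
E = 3·C - 2·Z - 5  [with C=-1, Z=-3]  = -2
Without intervention: Y = D^2 + Z  [with D=6, Z=-3]  = 33; C = min(Y, Z) + 5  [with Y=33, Z=-3]  = 2; E = 3·C - 2·Z - 5  [with C=2, Z=-3]  = 7.
Change = -2 − 7 = -9.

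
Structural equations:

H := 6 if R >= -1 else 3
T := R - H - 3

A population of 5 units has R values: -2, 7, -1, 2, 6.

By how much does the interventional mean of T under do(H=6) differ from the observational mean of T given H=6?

-1.1

The intervention sets H=6 in all 5 units regardless of R. Recomputing T per unit gives -11, -2, -10, -7, -3; average -6.6.
Observing H=6 restricts to units where H's equation naturally yields 6: R ∈ {7, -1, 2, 6}. In that subpopulation T = -2, -10, -7, -3, mean -5.5.
Difference = -6.6 − (-5.5) = -1.1.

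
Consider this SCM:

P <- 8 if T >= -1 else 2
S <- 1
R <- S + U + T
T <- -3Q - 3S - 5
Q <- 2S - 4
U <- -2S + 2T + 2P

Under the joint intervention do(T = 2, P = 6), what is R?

Setting T = 2, P = 6 by intervention discards those variables' equations.
U = -2S + 2T + 2P  [with S=1, T=2, P=6]  = 14
R = S + U + T  [with S=1, U=14, T=2]  = 17

17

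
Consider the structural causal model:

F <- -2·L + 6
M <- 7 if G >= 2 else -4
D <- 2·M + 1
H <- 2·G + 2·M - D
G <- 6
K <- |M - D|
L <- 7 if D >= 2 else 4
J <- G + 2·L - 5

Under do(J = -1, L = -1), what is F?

Setting J = -1, L = -1 by intervention discards those variables' equations.
F = -2·L + 6  [with L=-1]  = 8

8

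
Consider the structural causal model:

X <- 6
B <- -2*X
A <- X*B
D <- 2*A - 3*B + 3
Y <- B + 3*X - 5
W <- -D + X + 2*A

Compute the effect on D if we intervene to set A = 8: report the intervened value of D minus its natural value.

160

The intervention breaks the incoming arrows to A: A <- X*B no longer applies, and A = 8.
B = -2*X  [with X=6]  = -12
D = 2*A - 3*B + 3  [with A=8, B=-12]  = 55
Without intervention: B = -2*X  [with X=6]  = -12; A = X*B  [with X=6, B=-12]  = -72; D = 2*A - 3*B + 3  [with A=-72, B=-12]  = -105.
Change = 55 − (-105) = 160.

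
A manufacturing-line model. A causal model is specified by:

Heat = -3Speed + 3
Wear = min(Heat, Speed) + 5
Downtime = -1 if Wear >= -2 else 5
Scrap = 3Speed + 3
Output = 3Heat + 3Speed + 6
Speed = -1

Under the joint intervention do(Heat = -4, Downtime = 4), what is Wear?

1

The joint intervention fixes Heat = -4, Downtime = 4, removing each variable's own equation.
Wear = min(Heat, Speed) + 5  [with Heat=-4, Speed=-1]  = 1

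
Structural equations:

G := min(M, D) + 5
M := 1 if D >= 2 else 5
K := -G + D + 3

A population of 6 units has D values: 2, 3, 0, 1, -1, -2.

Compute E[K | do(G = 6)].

Every unit gets G=6 under the intervention. K values become -1, 0, -3, -2, -4, -5; E[K|do(G=6)] = -2.5.

-2.5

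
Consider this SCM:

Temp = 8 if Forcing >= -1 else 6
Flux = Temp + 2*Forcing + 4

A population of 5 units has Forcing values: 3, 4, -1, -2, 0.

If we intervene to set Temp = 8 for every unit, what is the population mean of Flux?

13.6

Every unit gets Temp=8 under the intervention. Flux values become 18, 20, 10, 8, 12; E[Flux|do(Temp=8)] = 13.6.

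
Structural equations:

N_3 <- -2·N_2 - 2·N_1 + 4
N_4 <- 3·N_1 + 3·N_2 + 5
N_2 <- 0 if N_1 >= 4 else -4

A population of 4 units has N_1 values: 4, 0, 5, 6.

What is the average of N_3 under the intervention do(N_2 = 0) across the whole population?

Every unit gets N_2=0 under the intervention. N_3 values become -4, 4, -6, -8; E[N_3|do(N_2=0)] = -3.5.

-3.5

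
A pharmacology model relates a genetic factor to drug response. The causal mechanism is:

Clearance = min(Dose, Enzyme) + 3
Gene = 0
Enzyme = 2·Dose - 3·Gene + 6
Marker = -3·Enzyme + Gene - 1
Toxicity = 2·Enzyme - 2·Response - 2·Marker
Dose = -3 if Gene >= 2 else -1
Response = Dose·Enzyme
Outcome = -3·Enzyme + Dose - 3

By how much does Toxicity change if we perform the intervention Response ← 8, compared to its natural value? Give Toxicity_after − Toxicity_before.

The intervention breaks the incoming arrows to Response: Response = Dose·Enzyme no longer applies, and Response = 8.
Dose = -3 if Gene >= 2 else -1  [with Gene=0]  = -1
Enzyme = 2·Dose - 3·Gene + 6  [with Dose=-1, Gene=0]  = 4
Marker = -3·Enzyme + Gene - 1  [with Enzyme=4, Gene=0]  = -13
Toxicity = 2·Enzyme - 2·Response - 2·Marker  [with Enzyme=4, Response=8, Marker=-13]  = 18
Without intervention: Dose = -3 if Gene >= 2 else -1  [with Gene=0]  = -1; Enzyme = 2·Dose - 3·Gene + 6  [with Dose=-1, Gene=0]  = 4; Marker = -3·Enzyme + Gene - 1  [with Enzyme=4, Gene=0]  = -13; Response = Dose·Enzyme  [with Dose=-1, Enzyme=4]  = -4; Toxicity = 2·Enzyme - 2·Response - 2·Marker  [with Enzyme=4, Response=-4, Marker=-13]  = 42.
Change = 18 − 42 = -24.

-24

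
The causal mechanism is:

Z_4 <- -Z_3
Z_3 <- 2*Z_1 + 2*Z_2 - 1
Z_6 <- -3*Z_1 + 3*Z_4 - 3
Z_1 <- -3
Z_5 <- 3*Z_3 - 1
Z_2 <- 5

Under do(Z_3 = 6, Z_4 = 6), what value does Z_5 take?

Setting Z_3 = 6, Z_4 = 6 by intervention discards those variables' equations.
Z_5 = 3*Z_3 - 1  [with Z_3=6]  = 17

17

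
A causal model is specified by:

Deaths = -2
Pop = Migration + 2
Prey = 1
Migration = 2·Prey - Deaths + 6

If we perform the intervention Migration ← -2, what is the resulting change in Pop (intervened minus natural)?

The intervention breaks the incoming arrows to Migration: Migration = 2·Prey - Deaths + 6 no longer applies, and Migration = -2.
Pop = Migration + 2  [with Migration=-2]  = 0
Without intervention: Migration = 2·Prey - Deaths + 6  [with Prey=1, Deaths=-2]  = 10; Pop = Migration + 2  [with Migration=10]  = 12.
Change = 0 − 12 = -12.

-12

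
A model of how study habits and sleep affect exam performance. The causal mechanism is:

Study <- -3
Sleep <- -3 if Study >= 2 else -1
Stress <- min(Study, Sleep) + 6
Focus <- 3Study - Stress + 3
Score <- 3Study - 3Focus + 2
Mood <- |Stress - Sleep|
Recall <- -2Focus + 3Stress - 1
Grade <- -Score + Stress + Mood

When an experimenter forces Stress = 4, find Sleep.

Under do(Stress=4), the mechanism Stress <- min(Study, Sleep) + 6 is discarded; Stress is fixed at 4.
Since Sleep is not a descendant of the intervened variable, it is unaffected.
Sleep = -3 if Study >= 2 else -1  [with Study=-3]  = -1

-1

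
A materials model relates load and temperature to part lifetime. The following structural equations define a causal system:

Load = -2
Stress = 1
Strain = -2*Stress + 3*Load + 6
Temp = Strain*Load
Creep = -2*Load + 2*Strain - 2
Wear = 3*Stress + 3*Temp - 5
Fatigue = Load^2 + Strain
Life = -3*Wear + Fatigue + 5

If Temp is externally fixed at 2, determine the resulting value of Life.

-5

do(Temp=2) replaces the equation Temp = Strain*Load with the constant Temp = 2.
Strain = -2*Stress + 3*Load + 6  [with Stress=1, Load=-2]  = -2
Wear = 3*Stress + 3*Temp - 5  [with Stress=1, Temp=2]  = 4
Fatigue = Load^2 + Strain  [with Load=-2, Strain=-2]  = 2
Life = -3*Wear + Fatigue + 5  [with Wear=4, Fatigue=2]  = -5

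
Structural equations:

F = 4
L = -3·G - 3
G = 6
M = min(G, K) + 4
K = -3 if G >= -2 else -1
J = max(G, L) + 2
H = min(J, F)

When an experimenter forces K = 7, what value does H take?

4

The intervention breaks the incoming arrows to K: K = -3 if G >= -2 else -1 no longer applies, and K = 7.
H is not downstream of the intervention, so its value is determined by the original equations.
L = -3·G - 3  [with G=6]  = -21
J = max(G, L) + 2  [with G=6, L=-21]  = 8
H = min(J, F)  [with J=8, F=4]  = 4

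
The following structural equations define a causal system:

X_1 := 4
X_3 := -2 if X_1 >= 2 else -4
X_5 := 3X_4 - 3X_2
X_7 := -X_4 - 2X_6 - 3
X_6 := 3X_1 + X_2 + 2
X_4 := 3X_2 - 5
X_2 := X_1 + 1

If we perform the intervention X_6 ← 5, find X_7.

-23

Intervening sets X_6 = 5 and removes its equation (X_6 := 3X_1 + X_2 + 2).
X_2 = X_1 + 1  [with X_1=4]  = 5
X_4 = 3X_2 - 5  [with X_2=5]  = 10
X_7 = -X_4 - 2X_6 - 3  [with X_4=10, X_6=5]  = -23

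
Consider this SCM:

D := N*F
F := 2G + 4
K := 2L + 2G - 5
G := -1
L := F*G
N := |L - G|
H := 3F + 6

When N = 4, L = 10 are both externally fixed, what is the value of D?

The joint intervention fixes N = 4, L = 10, removing each variable's own equation.
F = 2G + 4  [with G=-1]  = 2
D = N*F  [with N=4, F=2]  = 8

8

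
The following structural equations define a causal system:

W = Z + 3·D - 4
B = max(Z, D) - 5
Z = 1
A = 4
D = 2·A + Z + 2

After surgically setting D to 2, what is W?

The intervention breaks the incoming arrows to D: D = 2·A + Z + 2 no longer applies, and D = 2.
W = Z + 3·D - 4  [with Z=1, D=2]  = 3

3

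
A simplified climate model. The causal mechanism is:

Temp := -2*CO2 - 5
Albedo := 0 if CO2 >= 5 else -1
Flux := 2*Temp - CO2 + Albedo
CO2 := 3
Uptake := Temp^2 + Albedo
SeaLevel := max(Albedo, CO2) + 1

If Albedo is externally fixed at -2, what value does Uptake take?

The intervention breaks the incoming arrows to Albedo: Albedo := 0 if CO2 >= 5 else -1 no longer applies, and Albedo = -2.
Temp = -2*CO2 - 5  [with CO2=3]  = -11
Uptake = Temp^2 + Albedo  [with Temp=-11, Albedo=-2]  = 119

119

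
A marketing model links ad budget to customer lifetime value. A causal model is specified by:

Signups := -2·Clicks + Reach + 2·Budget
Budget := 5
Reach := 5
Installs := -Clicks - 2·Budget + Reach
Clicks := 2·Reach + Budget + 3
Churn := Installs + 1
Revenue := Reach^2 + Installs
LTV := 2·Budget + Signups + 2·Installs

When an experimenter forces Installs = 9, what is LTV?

7

do(Installs=9) replaces the equation Installs := -Clicks - 2·Budget + Reach with the constant Installs = 9.
Clicks = 2·Reach + Budget + 3  [with Reach=5, Budget=5]  = 18
Signups = -2·Clicks + Reach + 2·Budget  [with Clicks=18, Reach=5, Budget=5]  = -21
LTV = 2·Budget + Signups + 2·Installs  [with Budget=5, Signups=-21, Installs=9]  = 7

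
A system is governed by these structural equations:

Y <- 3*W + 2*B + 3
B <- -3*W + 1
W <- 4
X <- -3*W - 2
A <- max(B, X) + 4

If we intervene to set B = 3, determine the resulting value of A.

Under do(B=3), the mechanism B <- -3*W + 1 is discarded; B is fixed at 3.
X = -3*W - 2  [with W=4]  = -14
A = max(B, X) + 4  [with B=3, X=-14]  = 7

7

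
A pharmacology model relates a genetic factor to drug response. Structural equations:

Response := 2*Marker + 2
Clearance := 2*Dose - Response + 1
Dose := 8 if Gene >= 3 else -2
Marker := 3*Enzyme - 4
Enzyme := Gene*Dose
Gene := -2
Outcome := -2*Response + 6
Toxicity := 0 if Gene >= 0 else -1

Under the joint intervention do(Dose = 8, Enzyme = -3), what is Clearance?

Under do(Dose = 8, Enzyme = -3), each intervened variable's structural equation is replaced by its fixed value.
Marker = 3*Enzyme - 4  [with Enzyme=-3]  = -13
Response = 2*Marker + 2  [with Marker=-13]  = -24
Clearance = 2*Dose - Response + 1  [with Dose=8, Response=-24]  = 41

41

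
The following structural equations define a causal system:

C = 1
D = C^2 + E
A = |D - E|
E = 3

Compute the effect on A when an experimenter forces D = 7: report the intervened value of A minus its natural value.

3

The intervention breaks the incoming arrows to D: D = C^2 + E no longer applies, and D = 7.
A = |D - E|  [with D=7, E=3]  = 4
Without intervention: D = C^2 + E  [with C=1, E=3]  = 4; A = |D - E|  [with D=4, E=3]  = 1.
Change = 4 − 1 = 3.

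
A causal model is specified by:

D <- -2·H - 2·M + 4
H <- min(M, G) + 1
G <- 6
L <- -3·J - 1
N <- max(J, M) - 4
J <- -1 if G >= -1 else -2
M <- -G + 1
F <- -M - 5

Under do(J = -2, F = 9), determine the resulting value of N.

Setting J = -2, F = 9 by intervention discards those variables' equations.
M = -G + 1  [with G=6]  = -5
N = max(J, M) - 4  [with J=-2, M=-5]  = -6

-6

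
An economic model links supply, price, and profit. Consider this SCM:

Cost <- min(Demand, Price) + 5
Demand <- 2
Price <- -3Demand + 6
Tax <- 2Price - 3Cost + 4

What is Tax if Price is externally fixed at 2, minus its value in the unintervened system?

-2

Under do(Price=2), the mechanism Price <- -3Demand + 6 is discarded; Price is fixed at 2.
Cost = min(Demand, Price) + 5  [with Demand=2, Price=2]  = 7
Tax = 2Price - 3Cost + 4  [with Price=2, Cost=7]  = -13
Without intervention: Price = -3Demand + 6  [with Demand=2]  = 0; Cost = min(Demand, Price) + 5  [with Demand=2, Price=0]  = 5; Tax = 2Price - 3Cost + 4  [with Price=0, Cost=5]  = -11.
Change = -13 − (-11) = -2.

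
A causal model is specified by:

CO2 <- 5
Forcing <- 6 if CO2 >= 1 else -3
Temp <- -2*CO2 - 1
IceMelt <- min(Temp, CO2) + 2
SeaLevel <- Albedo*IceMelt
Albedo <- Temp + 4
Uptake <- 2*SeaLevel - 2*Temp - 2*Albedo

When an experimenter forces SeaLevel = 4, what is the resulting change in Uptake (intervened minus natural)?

-118

Intervening sets SeaLevel = 4 and removes its equation (SeaLevel <- Albedo*IceMelt).
Temp = -2*CO2 - 1  [with CO2=5]  = -11
Albedo = Temp + 4  [with Temp=-11]  = -7
Uptake = 2*SeaLevel - 2*Temp - 2*Albedo  [with SeaLevel=4, Temp=-11, Albedo=-7]  = 44
Without intervention: Temp = -2*CO2 - 1  [with CO2=5]  = -11; IceMelt = min(Temp, CO2) + 2  [with Temp=-11, CO2=5]  = -9; Albedo = Temp + 4  [with Temp=-11]  = -7; SeaLevel = Albedo*IceMelt  [with Albedo=-7, IceMelt=-9]  = 63; Uptake = 2*SeaLevel - 2*Temp - 2*Albedo  [with SeaLevel=63, Temp=-11, Albedo=-7]  = 162.
Change = 44 − 162 = -118.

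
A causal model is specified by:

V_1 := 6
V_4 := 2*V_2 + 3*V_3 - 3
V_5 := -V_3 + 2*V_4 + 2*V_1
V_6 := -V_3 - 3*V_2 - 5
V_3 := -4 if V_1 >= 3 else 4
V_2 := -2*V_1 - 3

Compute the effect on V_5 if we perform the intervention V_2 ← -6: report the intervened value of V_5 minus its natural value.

36

do(V_2=-6) replaces the equation V_2 := -2*V_1 - 3 with the constant V_2 = -6.
V_3 = -4 if V_1 >= 3 else 4  [with V_1=6]  = -4
V_4 = 2*V_2 + 3*V_3 - 3  [with V_2=-6, V_3=-4]  = -27
V_5 = -V_3 + 2*V_4 + 2*V_1  [with V_3=-4, V_4=-27, V_1=6]  = -38
Without intervention: V_2 = -2*V_1 - 3  [with V_1=6]  = -15; V_3 = -4 if V_1 >= 3 else 4  [with V_1=6]  = -4; V_4 = 2*V_2 + 3*V_3 - 3  [with V_2=-15, V_3=-4]  = -45; V_5 = -V_3 + 2*V_4 + 2*V_1  [with V_3=-4, V_4=-45, V_1=6]  = -74.
Change = -38 − (-74) = 36.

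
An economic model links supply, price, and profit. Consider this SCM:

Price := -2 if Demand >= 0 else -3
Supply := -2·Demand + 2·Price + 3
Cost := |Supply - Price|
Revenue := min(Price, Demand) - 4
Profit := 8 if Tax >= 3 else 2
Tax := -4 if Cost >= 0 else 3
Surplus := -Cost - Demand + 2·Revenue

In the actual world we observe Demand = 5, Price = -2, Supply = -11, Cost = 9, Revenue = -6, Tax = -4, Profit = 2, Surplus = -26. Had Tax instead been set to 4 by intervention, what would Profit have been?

8

Intervening sets Tax = 4 and removes its equation (Tax := -4 if Cost >= 0 else 3).
Profit = 8 if Tax >= 3 else 2  [with Tax=4]  = 8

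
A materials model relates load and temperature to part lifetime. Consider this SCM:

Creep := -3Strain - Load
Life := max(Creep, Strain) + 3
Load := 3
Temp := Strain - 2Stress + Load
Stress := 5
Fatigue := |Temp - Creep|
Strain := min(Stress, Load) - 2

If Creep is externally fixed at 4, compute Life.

Under do(Creep=4), the mechanism Creep := -3Strain - Load is discarded; Creep is fixed at 4.
Strain = min(Stress, Load) - 2  [with Stress=5, Load=3]  = 1
Life = max(Creep, Strain) + 3  [with Creep=4, Strain=1]  = 7

7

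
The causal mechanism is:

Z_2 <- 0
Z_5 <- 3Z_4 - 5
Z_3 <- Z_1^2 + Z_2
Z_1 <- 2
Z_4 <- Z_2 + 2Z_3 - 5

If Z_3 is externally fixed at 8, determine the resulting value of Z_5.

do(Z_3=8) replaces the equation Z_3 <- Z_1^2 + Z_2 with the constant Z_3 = 8.
Z_4 = Z_2 + 2Z_3 - 5  [with Z_2=0, Z_3=8]  = 11
Z_5 = 3Z_4 - 5  [with Z_4=11]  = 28

28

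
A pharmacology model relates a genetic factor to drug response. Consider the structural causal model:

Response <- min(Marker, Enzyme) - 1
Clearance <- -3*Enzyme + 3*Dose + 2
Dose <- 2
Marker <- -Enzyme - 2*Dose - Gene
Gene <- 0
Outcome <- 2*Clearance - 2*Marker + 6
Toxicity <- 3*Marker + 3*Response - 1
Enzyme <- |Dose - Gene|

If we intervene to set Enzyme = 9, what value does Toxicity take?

The intervention breaks the incoming arrows to Enzyme: Enzyme <- |Dose - Gene| no longer applies, and Enzyme = 9.
Marker = -Enzyme - 2*Dose - Gene  [with Enzyme=9, Dose=2, Gene=0]  = -13
Response = min(Marker, Enzyme) - 1  [with Marker=-13, Enzyme=9]  = -14
Toxicity = 3*Marker + 3*Response - 1  [with Marker=-13, Response=-14]  = -82

-82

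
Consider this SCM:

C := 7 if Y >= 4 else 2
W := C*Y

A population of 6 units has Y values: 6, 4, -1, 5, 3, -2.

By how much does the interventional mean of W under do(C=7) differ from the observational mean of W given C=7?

do(C=7) breaks C's dependence on Y. With C=7 fixed, W across the units is 42, 28, -7, 35, 21, -14, mean 17.5.
E[W|C=7] averages over only the 3 units with C=7 (Y = 6, 4, 5): W = 42, 28, 35, mean 35.
Difference = 17.5 − 35 = -17.5.

-17.5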